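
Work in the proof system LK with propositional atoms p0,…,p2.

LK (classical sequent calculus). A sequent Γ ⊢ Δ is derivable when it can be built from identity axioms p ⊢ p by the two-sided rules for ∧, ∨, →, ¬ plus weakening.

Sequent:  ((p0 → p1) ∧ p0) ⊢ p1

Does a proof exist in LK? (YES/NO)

Derivation trace:
[∧L] ((p0 → p1) ∧ p0) ⊢ p1
  [→L] p0, (p0 → p1) ⊢ p1
    [Ax] p0 ⊢ p0
    [Ax] p1 ⊢ p1

Result: YES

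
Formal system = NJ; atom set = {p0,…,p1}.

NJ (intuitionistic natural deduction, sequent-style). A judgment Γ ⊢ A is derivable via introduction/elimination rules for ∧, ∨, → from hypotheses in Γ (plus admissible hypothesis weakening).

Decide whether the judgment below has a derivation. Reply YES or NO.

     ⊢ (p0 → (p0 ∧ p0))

Proof tree:
[→I]  ⊢ (p0 → (p0 ∧ p0))
  [∧I] p0 ⊢ (p0 ∧ p0)
    [Ax] p0 ⊢ p0
    [Ax] p0 ⊢ p0

Result: YES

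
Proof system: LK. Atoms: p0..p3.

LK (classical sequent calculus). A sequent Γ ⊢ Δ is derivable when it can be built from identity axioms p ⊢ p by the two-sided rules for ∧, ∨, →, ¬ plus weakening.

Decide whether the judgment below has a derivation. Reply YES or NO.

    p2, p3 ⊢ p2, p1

Proof tree:
[WR] p2, p3 ⊢ p2, p1
  [WL] p2, p3 ⊢ p2
    [Ax] p2 ⊢ p2

Result: YES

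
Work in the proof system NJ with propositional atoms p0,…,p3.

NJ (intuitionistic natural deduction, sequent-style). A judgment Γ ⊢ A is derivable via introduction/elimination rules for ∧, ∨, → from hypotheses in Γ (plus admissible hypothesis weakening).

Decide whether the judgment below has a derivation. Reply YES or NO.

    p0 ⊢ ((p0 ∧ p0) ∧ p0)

Proof tree:
[∧I] p0 ⊢ ((p0 ∧ p0) ∧ p0)
  [∧I] p0 ⊢ (p0 ∧ p0)
    [Ax] p0 ⊢ p0
    [Ax] p0 ⊢ p0
  [Ax] p0 ⊢ p0

Result: YES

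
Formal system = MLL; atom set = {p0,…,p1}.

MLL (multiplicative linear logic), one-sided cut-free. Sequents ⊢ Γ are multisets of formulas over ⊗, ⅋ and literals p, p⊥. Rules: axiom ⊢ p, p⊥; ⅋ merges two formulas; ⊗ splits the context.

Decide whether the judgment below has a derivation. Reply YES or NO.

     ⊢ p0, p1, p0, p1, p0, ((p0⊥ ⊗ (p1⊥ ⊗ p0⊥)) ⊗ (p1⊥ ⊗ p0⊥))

Derivation trace:
[⊗]  ⊢ p0, p1, p0, p1, p0, ((p0⊥ ⊗ (p1⊥ ⊗ p0⊥)) ⊗ (p1⊥ ⊗ p0⊥))
  [⊗]  ⊢ p0, p1, p0, (p0⊥ ⊗ (p1⊥ ⊗ p0⊥))
    [Ax]  ⊢ p0, p0⊥
    [⊗]  ⊢ p1, p0, (p1⊥ ⊗ p0⊥)
      [Ax]  ⊢ p1, p1⊥
      [Ax]  ⊢ p0, p0⊥
  [⊗]  ⊢ p1, p0, (p1⊥ ⊗ p0⊥)
    [Ax]  ⊢ p1, p1⊥
    [Ax]  ⊢ p0, p0⊥

Result: YES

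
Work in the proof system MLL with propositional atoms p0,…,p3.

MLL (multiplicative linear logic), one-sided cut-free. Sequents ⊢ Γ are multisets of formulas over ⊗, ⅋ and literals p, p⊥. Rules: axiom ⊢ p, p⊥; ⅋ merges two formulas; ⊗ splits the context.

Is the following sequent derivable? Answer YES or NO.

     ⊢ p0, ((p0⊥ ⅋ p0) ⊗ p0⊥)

Derivation trace:
[⊗]  ⊢ p0, ((p0⊥ ⅋ p0) ⊗ p0⊥)
  [⅋]  ⊢ (p0⊥ ⅋ p0)
    [Ax]  ⊢ p0, p0⊥
  [Ax]  ⊢ p0, p0⊥

Result: YES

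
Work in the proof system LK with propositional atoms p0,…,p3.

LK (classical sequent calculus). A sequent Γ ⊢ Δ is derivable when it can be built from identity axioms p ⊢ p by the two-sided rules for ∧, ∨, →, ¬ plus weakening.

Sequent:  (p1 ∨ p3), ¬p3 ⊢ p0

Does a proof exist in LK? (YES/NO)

Enumerate valuations to refute Γ ⊢ Δ:
  v=0000: Γ:[(p1 ∨ p3)=F, ¬p3=T] Δ:[p0=F] refutes=False
  v=0001: Γ:[(p1 ∨ p3)=T, ¬p3=F] Δ:[p0=F] refutes=False
  v=0010: Γ:[(p1 ∨ p3)=F, ¬p3=T] Δ:[p0=F] refutes=False
  v=0011: Γ:[(p1 ∨ p3)=T, ¬p3=F] Δ:[p0=F] refutes=False
  v=0100: Γ:[(p1 ∨ p3)=T, ¬p3=T] Δ:[p0=F] refutes=True  ← countermodel

Result: NO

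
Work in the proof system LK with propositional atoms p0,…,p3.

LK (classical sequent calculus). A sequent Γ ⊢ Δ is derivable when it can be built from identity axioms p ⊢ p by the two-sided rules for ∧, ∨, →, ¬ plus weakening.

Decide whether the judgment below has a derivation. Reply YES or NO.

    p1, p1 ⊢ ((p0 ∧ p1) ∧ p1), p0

Search for a countermodel by truth-table:
  v=0000: Γ:[p1=F, p1=F] Δ:[((p0 ∧ p1) ∧ p1)=F, p0=F] refutes=False
  v=0001: Γ:[p1=F, p1=F] Δ:[((p0 ∧ p1) ∧ p1)=F, p0=F] refutes=False
  v=0010: Γ:[p1=F, p1=F] Δ:[((p0 ∧ p1) ∧ p1)=F, p0=F] refutes=False
  v=0011: Γ:[p1=F, p1=F] Δ:[((p0 ∧ p1) ∧ p1)=F, p0=F] refutes=False
  v=0100: Γ:[p1=T, p1=T] Δ:[((p0 ∧ p1) ∧ p1)=F, p0=F] refutes=True  ← countermodel

Result: NO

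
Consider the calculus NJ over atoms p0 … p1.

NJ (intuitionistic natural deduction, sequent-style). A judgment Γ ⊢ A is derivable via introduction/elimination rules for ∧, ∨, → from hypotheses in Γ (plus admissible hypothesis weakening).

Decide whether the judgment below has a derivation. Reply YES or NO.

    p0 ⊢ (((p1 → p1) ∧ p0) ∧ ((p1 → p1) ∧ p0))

Derivation (root first):
[∧I] p0 ⊢ (((p1 → p1) ∧ p0) ∧ ((p1 → p1) ∧ p0))
  [∧I] p0 ⊢ ((p1 → p1) ∧ p0)
    [→I]  ⊢ (p1 → p1)
      [Ax] p1 ⊢ p1
    [Ax] p0 ⊢ p0
  [∧I] p0 ⊢ ((p1 → p1) ∧ p0)
    [→I]  ⊢ (p1 → p1)
      [Ax] p1 ⊢ p1
    [Ax] p0 ⊢ p0

Result: YES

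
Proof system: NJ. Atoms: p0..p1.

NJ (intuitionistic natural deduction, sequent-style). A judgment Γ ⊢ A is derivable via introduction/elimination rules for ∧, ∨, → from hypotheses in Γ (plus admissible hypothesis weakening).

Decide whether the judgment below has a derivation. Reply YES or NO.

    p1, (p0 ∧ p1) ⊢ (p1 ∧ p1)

Derivation (root first):
[∧I] p1, (p0 ∧ p1) ⊢ (p1 ∧ p1)
  [Ax] p1 ⊢ p1
  [Wk] p1, (p0 ∧ p1) ⊢ p1
    [Ax] p1 ⊢ p1

Result: YES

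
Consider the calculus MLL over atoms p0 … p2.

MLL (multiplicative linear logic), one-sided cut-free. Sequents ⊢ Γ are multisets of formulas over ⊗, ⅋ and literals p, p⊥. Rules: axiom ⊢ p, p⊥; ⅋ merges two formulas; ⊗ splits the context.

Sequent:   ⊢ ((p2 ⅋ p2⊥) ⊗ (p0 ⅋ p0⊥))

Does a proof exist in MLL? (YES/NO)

Derivation trace:
[⊗]  ⊢ ((p2 ⅋ p2⊥) ⊗ (p0 ⅋ p0⊥))
  [⅋]  ⊢ (p2 ⅋ p2⊥)
    [Ax]  ⊢ p2, p2⊥
  [⅋]  ⊢ (p0 ⅋ p0⊥)
    [Ax]  ⊢ p0, p0⊥

Result: YES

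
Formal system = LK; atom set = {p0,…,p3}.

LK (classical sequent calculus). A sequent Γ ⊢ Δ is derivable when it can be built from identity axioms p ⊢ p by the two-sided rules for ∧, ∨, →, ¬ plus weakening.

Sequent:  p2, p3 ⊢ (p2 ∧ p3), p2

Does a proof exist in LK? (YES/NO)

Derivation trace:
[WR] p2, p3 ⊢ (p2 ∧ p3), p2
  [∧R] p2, p3 ⊢ (p2 ∧ p3)
    [WL] p2, p2 ⊢ p2
      [Ax] p2 ⊢ p2
    [Ax] p3 ⊢ p3

Result: YES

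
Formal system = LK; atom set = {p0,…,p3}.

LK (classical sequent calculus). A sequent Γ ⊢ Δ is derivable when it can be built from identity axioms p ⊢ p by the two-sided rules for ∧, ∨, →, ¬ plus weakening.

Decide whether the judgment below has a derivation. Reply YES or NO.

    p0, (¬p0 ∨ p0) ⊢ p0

Proof tree:
[∨L] p0, (¬p0 ∨ p0) ⊢ p0
  [¬L] p0, ¬p0 ⊢ 
    [Ax] p0 ⊢ p0
  [Ax] p0 ⊢ p0

Result: YES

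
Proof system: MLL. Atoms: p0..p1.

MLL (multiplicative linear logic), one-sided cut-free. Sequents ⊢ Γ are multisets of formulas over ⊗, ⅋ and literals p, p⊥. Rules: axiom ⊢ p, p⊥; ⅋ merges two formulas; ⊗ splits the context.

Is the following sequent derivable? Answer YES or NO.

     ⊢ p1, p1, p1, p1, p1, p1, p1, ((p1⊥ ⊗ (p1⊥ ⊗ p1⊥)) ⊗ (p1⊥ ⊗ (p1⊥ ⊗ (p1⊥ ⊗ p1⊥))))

Derivation (root first):
[⊗]  ⊢ p1, p1, p1, p1, p1, p1, p1, ((p1⊥ ⊗ (p1⊥ ⊗ p1⊥)) ⊗ (p1⊥ ⊗ (p1⊥ ⊗ (p1⊥ ⊗ p1⊥))))
  [⊗]  ⊢ p1, p1, p1, (p1⊥ ⊗ (p1⊥ ⊗ p1⊥))
    [Ax]  ⊢ p1, p1⊥
    [⊗]  ⊢ p1, p1, (p1⊥ ⊗ p1⊥)
      [Ax]  ⊢ p1, p1⊥
      [Ax]  ⊢ p1, p1⊥
  [⊗]  ⊢ p1, p1, p1, p1, (p1⊥ ⊗ (p1⊥ ⊗ (p1⊥ ⊗ p1⊥)))
    [Ax]  ⊢ p1, p1⊥
    [⊗]  ⊢ p1, p1, p1, (p1⊥ ⊗ (p1⊥ ⊗ p1⊥))
      [Ax]  ⊢ p1, p1⊥
      [⊗]  ⊢ p1, p1, (p1⊥ ⊗ p1⊥)
        [Ax]  ⊢ p1, p1⊥
        [Ax]  ⊢ p1, p1⊥

Result: YES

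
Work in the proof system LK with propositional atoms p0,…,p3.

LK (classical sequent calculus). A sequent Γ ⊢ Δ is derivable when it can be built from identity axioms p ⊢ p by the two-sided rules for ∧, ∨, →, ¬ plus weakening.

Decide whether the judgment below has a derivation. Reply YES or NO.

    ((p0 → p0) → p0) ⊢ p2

Search for a countermodel by truth-table:
  v=0000: Γ:[((p0 → p0) → p0)=F] Δ:[p2=F] refutes=False
  v=0001: Γ:[((p0 → p0) → p0)=F] Δ:[p2=F] refutes=False
  v=0010: Γ:[((p0 → p0) → p0)=F] Δ:[p2=T] refutes=False
  v=0011: Γ:[((p0 → p0) → p0)=F] Δ:[p2=T] refutes=False
  v=0100: Γ:[((p0 → p0) → p0)=F] Δ:[p2=F] refutes=False
  v=0101: Γ:[((p0 → p0) → p0)=F] Δ:[p2=F] refutes=False
  v=0110: Γ:[((p0 → p0) → p0)=F] Δ:[p2=T] refutes=False
  v=0111: Γ:[((p0 → p0) → p0)=F] Δ:[p2=T] refutes=False
  v=1000: Γ:[((p0 → p0) → p0)=T] Δ:[p2=F] refutes=True  ← countermodel

Result: NO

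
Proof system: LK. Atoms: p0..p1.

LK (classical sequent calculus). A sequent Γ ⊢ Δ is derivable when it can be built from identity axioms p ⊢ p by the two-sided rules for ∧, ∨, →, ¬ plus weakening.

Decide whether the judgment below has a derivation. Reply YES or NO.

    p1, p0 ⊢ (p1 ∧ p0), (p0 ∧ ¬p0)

Derivation (root first):
[∧R] p1, p0 ⊢ (p1 ∧ p0), (p0 ∧ ¬p0)
  [Ax] p0 ⊢ p0
  [¬R] p1 ⊢ (p1 ∧ p0), ¬p0
    [∧R] p1, p0 ⊢ (p1 ∧ p0)
      [Ax] p1 ⊢ p1
      [Ax] p0 ⊢ p0

Result: YES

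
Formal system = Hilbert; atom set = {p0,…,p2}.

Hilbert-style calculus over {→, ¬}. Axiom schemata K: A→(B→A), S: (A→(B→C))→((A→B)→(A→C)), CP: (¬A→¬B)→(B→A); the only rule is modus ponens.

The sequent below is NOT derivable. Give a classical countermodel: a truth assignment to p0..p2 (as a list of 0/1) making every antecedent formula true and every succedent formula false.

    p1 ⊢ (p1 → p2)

Enumerate valuations to refute Γ ⊢ Δ:
  v=000: Γ:[p1=F] Δ:[(p1 → p2)=T] refutes=False
  v=001: Γ:[p1=F] Δ:[(p1 → p2)=T] refutes=False
  v=010: Γ:[p1=T] Δ:[(p1 → p2)=F] refutes=True  ← countermodel

Result: [0, 1, 0]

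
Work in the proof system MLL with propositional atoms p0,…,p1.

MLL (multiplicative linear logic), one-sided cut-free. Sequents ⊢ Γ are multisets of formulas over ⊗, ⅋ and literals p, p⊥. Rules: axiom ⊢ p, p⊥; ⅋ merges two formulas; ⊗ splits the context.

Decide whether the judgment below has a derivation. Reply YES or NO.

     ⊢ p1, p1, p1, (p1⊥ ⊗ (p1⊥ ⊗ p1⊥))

Proof tree:
[⊗]  ⊢ p1, p1, p1, (p1⊥ ⊗ (p1⊥ ⊗ p1⊥))
  [Ax]  ⊢ p1, p1⊥
  [⊗]  ⊢ p1, p1, (p1⊥ ⊗ p1⊥)
    [Ax]  ⊢ p1, p1⊥
    [Ax]  ⊢ p1, p1⊥

Result: YES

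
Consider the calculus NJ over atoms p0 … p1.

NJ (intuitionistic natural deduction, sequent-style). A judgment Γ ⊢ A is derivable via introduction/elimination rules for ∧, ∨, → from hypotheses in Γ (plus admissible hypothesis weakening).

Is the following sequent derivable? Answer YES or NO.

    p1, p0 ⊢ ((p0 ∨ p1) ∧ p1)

Derivation trace:
[∧I] p1, p0 ⊢ ((p0 ∨ p1) ∧ p1)
  [∨I₁] p0 ⊢ (p0 ∨ p1)
    [Ax] p0 ⊢ p0
  [Ax] p1 ⊢ p1

Result: YES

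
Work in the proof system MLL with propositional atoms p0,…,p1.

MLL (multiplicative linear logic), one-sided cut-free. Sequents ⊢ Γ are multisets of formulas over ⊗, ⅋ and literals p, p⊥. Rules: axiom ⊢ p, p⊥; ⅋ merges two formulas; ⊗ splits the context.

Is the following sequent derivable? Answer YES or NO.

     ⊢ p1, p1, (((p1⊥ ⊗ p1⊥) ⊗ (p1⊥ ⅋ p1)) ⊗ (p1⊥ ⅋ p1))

Derivation (root first):
[⊗]  ⊢ p1, p1, (((p1⊥ ⊗ p1⊥) ⊗ (p1⊥ ⅋ p1)) ⊗ (p1⊥ ⅋ p1))
  [⊗]  ⊢ p1, p1, ((p1⊥ ⊗ p1⊥) ⊗ (p1⊥ ⅋ p1))
    [⊗]  ⊢ p1, p1, (p1⊥ ⊗ p1⊥)
      [Ax]  ⊢ p1, p1⊥
      [Ax]  ⊢ p1, p1⊥
    [⅋]  ⊢ (p1⊥ ⅋ p1)
      [Ax]  ⊢ p1, p1⊥
  [⅋]  ⊢ (p1⊥ ⅋ p1)
    [Ax]  ⊢ p1, p1⊥

Result: YES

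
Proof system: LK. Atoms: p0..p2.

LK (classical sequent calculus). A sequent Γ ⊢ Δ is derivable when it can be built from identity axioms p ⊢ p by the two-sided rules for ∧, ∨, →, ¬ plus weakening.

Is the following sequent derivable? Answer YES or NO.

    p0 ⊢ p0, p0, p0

Proof tree:
[WR] p0 ⊢ p0, p0, p0
  [WR] p0 ⊢ p0, p0
    [Ax] p0 ⊢ p0

Result: YES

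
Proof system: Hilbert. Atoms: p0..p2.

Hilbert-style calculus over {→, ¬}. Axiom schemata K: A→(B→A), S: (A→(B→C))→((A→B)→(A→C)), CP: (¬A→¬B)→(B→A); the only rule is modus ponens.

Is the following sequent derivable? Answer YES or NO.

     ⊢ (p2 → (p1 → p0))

Truth-table refutation:
  v=000: Γ:[] Δ:[(p2 → (p1 → p0))=T] refutes=False
  v=001: Γ:[] Δ:[(p2 → (p1 → p0))=T] refutes=False
  v=010: Γ:[] Δ:[(p2 → (p1 → p0))=T] refutes=False
  v=011: Γ:[] Δ:[(p2 → (p1 → p0))=F] refutes=True  ← countermodel

Result: NO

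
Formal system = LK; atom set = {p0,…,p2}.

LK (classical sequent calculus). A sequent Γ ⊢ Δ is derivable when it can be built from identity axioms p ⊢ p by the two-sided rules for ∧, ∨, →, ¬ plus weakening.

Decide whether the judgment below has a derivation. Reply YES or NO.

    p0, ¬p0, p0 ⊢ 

Derivation (root first):
[WL] p0, ¬p0, p0 ⊢ 
  [¬L] p0, ¬p0 ⊢ 
    [Ax] p0 ⊢ p0

Result: YES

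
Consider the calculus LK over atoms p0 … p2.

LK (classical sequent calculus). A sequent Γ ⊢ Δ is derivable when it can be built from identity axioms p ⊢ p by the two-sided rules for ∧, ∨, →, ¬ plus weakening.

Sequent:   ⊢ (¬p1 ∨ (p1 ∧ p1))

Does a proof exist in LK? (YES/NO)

Derivation trace:
[∨R]  ⊢ (¬p1 ∨ (p1 ∧ p1))
  [¬R]  ⊢ (p1 ∧ p1), ¬p1
    [∧R] p1 ⊢ (p1 ∧ p1)
      [Ax] p1 ⊢ p1
      [Ax] p1 ⊢ p1

Result: YES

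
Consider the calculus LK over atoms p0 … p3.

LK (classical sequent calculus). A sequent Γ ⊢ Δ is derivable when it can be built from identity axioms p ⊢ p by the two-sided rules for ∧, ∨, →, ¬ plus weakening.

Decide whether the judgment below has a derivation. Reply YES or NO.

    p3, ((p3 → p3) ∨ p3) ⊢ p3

Derivation (root first):
[∨L] p3, ((p3 → p3) ∨ p3) ⊢ p3
  [→L] p3, (p3 → p3) ⊢ p3
    [Ax] p3 ⊢ p3
    [Ax] p3 ⊢ p3
  [Ax] p3 ⊢ p3

Result: YES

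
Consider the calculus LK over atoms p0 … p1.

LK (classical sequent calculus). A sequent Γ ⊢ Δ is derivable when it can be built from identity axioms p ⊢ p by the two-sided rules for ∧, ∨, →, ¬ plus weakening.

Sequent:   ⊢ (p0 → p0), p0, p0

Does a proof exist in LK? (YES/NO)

Proof tree:
[WR]  ⊢ (p0 → p0), p0, p0
  [WR]  ⊢ (p0 → p0), p0
    [→R]  ⊢ (p0 → p0)
      [Ax] p0 ⊢ p0

Result: YES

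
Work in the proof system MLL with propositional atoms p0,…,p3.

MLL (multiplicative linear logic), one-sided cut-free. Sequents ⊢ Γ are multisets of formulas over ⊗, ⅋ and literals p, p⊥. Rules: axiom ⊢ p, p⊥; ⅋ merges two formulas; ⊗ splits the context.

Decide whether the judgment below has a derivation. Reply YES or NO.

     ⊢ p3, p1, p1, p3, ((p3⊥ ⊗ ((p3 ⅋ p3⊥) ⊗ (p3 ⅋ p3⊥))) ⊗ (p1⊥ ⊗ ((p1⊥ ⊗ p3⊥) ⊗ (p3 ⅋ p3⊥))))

Derivation (root first):
[⊗]  ⊢ p3, p1, p1, p3, ((p3⊥ ⊗ ((p3 ⅋ p3⊥) ⊗ (p3 ⅋ p3⊥))) ⊗ (p1⊥ ⊗ ((p1⊥ ⊗ p3⊥) ⊗ (p3 ⅋ p3⊥))))
  [⊗]  ⊢ p3, (p3⊥ ⊗ ((p3 ⅋ p3⊥) ⊗ (p3 ⅋ p3⊥)))
    [Ax]  ⊢ p3, p3⊥
    [⊗]  ⊢ ((p3 ⅋ p3⊥) ⊗ (p3 ⅋ p3⊥))
      [⅋]  ⊢ (p3 ⅋ p3⊥)
        [Ax]  ⊢ p3, p3⊥
      [⅋]  ⊢ (p3 ⅋ p3⊥)
        [Ax]  ⊢ p3, p3⊥
  [⊗]  ⊢ p1, p1, p3, (p1⊥ ⊗ ((p1⊥ ⊗ p3⊥) ⊗ (p3 ⅋ p3⊥)))
    [Ax]  ⊢ p1, p1⊥
    [⊗]  ⊢ p1, p3, ((p1⊥ ⊗ p3⊥) ⊗ (p3 ⅋ p3⊥))
      [⊗]  ⊢ p1, p3, (p1⊥ ⊗ p3⊥)
        [Ax]  ⊢ p1, p1⊥
        [Ax]  ⊢ p3, p3⊥
      [⅋]  ⊢ (p3 ⅋ p3⊥)
        [Ax]  ⊢ p3, p3⊥

Result: YES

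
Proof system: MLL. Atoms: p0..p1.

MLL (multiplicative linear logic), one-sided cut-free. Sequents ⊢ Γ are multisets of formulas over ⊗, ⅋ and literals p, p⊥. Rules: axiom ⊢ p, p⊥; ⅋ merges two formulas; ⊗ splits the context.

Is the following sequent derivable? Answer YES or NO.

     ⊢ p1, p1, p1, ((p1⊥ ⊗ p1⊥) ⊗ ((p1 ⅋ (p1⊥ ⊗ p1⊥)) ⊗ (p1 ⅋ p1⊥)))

Derivation (root first):
[⊗]  ⊢ p1, p1, p1, ((p1⊥ ⊗ p1⊥) ⊗ ((p1 ⅋ (p1⊥ ⊗ p1⊥)) ⊗ (p1 ⅋ p1⊥)))
  [⊗]  ⊢ p1, p1, (p1⊥ ⊗ p1⊥)
    [Ax]  ⊢ p1, p1⊥
    [Ax]  ⊢ p1, p1⊥
  [⊗]  ⊢ p1, ((p1 ⅋ (p1⊥ ⊗ p1⊥)) ⊗ (p1 ⅋ p1⊥))
    [⅋]  ⊢ p1, (p1 ⅋ (p1⊥ ⊗ p1⊥))
      [⊗]  ⊢ p1, p1, (p1⊥ ⊗ p1⊥)
        [Ax]  ⊢ p1, p1⊥
        [Ax]  ⊢ p1, p1⊥
    [⅋]  ⊢ (p1 ⅋ p1⊥)
      [Ax]  ⊢ p1, p1⊥

Result: YES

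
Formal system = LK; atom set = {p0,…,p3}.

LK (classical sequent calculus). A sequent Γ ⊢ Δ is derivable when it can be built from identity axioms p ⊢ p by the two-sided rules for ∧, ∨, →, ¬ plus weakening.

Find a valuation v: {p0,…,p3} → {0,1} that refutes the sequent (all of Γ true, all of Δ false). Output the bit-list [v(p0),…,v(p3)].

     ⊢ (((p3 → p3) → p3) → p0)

Search for a countermodel by truth-table:
  v=0000: Γ:[] Δ:[(((p3 → p3) → p3) → p0)=T] refutes=False
  v=0001: Γ:[] Δ:[(((p3 → p3) → p3) → p0)=F] refutes=True  ← countermodel

Result: [0, 0, 0, 1]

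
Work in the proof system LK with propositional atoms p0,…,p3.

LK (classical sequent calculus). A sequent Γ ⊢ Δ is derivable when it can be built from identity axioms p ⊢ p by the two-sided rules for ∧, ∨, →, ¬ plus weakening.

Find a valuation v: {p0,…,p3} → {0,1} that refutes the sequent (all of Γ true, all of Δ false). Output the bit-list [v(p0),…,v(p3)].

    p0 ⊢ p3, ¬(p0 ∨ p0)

Truth-table refutation:
  v=0000: Γ:[p0=F] Δ:[p3=F, ¬(p0 ∨ p0)=T] refutes=False
  v=0001: Γ:[p0=F] Δ:[p3=T, ¬(p0 ∨ p0)=T] refutes=False
  v=0010: Γ:[p0=F] Δ:[p3=F, ¬(p0 ∨ p0)=T] refutes=False
  v=0011: Γ:[p0=F] Δ:[p3=T, ¬(p0 ∨ p0)=T] refutes=False
  v=0100: Γ:[p0=F] Δ:[p3=F, ¬(p0 ∨ p0)=T] refutes=False
  v=0101: Γ:[p0=F] Δ:[p3=T, ¬(p0 ∨ p0)=T] refutes=False
  v=0110: Γ:[p0=F] Δ:[p3=F, ¬(p0 ∨ p0)=T] refutes=False
  v=0111: Γ:[p0=F] Δ:[p3=T, ¬(p0 ∨ p0)=T] refutes=False
  v=1000: Γ:[p0=T] Δ:[p3=F, ¬(p0 ∨ p0)=F] refutes=True  ← countermodel

Result: [1, 0, 0, 0]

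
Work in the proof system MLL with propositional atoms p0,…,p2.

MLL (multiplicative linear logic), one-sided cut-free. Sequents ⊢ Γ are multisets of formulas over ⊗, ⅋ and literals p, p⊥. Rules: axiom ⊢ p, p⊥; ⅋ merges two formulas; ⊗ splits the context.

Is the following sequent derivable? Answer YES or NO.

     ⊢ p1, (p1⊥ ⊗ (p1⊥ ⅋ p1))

Proof tree:
[⊗]  ⊢ p1, (p1⊥ ⊗ (p1⊥ ⅋ p1))
  [Ax]  ⊢ p1, p1⊥
  [⅋]  ⊢ (p1⊥ ⅋ p1)
    [Ax]  ⊢ p1, p1⊥

Result: YES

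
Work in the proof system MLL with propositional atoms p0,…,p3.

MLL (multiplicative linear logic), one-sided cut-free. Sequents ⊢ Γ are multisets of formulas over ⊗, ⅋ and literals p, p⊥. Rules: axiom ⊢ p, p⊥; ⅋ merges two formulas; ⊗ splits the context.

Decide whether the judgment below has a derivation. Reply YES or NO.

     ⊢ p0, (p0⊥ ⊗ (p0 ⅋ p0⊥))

Derivation trace:
[⊗]  ⊢ p0, (p0⊥ ⊗ (p0 ⅋ p0⊥))
  [Ax]  ⊢ p0, p0⊥
  [⅋]  ⊢ (p0 ⅋ p0⊥)
    [Ax]  ⊢ p0, p0⊥

Result: YES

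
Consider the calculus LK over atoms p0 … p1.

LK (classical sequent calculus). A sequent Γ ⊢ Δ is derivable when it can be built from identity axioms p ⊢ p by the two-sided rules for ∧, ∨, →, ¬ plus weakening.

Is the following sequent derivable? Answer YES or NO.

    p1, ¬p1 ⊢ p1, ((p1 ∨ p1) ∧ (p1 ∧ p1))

Proof tree:
[∧R] p1, ¬p1 ⊢ p1, ((p1 ∨ p1) ∧ (p1 ∧ p1))
  [∨R] p1 ⊢ (p1 ∨ p1)
    [WR] p1 ⊢ p1, p1
      [Ax] p1 ⊢ p1
  [∧R] p1, ¬p1 ⊢ p1, (p1 ∧ p1)
    [¬L] p1, ¬p1 ⊢ p1
      [WR] p1 ⊢ p1, p1
        [Ax] p1 ⊢ p1
    [WR] p1 ⊢ p1, p1
      [Ax] p1 ⊢ p1

Result: YES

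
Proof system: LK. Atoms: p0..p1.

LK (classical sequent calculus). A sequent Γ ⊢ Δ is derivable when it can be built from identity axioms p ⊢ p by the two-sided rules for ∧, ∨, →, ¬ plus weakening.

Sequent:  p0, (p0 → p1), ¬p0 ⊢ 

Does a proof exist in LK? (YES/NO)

Derivation (root first):
[¬L] p0, (p0 → p1), ¬p0 ⊢ 
  [→L] p0, (p0 → p1) ⊢ p0
    [Ax] p0 ⊢ p0
    [WL] p0, p1 ⊢ p0
      [Ax] p0 ⊢ p0

Result: YES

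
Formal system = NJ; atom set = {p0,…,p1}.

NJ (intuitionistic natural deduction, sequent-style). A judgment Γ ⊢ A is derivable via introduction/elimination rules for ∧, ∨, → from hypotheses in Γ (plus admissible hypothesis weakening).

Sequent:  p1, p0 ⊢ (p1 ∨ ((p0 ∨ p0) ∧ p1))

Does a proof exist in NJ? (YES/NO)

Derivation (root first):
[∨I₂] p1, p0 ⊢ (p1 ∨ ((p0 ∨ p0) ∧ p1))
  [∧I] p1, p0 ⊢ ((p0 ∨ p0) ∧ p1)
    [∨I₁] p0 ⊢ (p0 ∨ p0)
      [Ax] p0 ⊢ p0
    [Wk] p1, p0 ⊢ p1
      [Ax] p1 ⊢ p1

Result: YES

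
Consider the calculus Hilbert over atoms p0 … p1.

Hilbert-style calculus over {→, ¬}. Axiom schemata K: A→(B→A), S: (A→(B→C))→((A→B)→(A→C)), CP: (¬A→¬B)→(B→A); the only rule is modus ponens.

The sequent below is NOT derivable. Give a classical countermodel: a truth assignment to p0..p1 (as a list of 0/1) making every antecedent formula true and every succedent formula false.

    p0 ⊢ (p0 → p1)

Search for a countermodel by truth-table:
  v=00: Γ:[p0=F] Δ:[(p0 → p1)=T] refutes=False
  v=01: Γ:[p0=F] Δ:[(p0 → p1)=T] refutes=False
  v=10: Γ:[p0=T] Δ:[(p0 → p1)=F] refutes=True  ← countermodel

Result: [1, 0]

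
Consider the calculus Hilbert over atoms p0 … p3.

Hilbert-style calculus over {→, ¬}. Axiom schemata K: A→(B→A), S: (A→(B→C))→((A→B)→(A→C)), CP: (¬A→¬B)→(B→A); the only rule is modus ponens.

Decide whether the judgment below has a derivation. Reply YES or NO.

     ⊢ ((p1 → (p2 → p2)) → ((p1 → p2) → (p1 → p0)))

Truth-table refutation:
  v=0000: Γ:[] Δ:[((p1 → (p2 → p2)) → ((p1 → p2) → (p1 → p0)))=T] refutes=False
  v=0001: Γ:[] Δ:[((p1 → (p2 → p2)) → ((p1 → p2) → (p1 → p0)))=T] refutes=False
  v=0010: Γ:[] Δ:[((p1 → (p2 → p2)) → ((p1 → p2) → (p1 → p0)))=T] refutes=False
  v=0011: Γ:[] Δ:[((p1 → (p2 → p2)) → ((p1 → p2) → (p1 → p0)))=T] refutes=False
  v=0100: Γ:[] Δ:[((p1 → (p2 → p2)) → ((p1 → p2) → (p1 → p0)))=T] refutes=False
  v=0101: Γ:[] Δ:[((p1 → (p2 → p2)) → ((p1 → p2) → (p1 → p0)))=T] refutes=False
  v=0110: Γ:[] Δ:[((p1 → (p2 → p2)) → ((p1 → p2) → (p1 → p0)))=F] refutes=True  ← countermodel

Result: NO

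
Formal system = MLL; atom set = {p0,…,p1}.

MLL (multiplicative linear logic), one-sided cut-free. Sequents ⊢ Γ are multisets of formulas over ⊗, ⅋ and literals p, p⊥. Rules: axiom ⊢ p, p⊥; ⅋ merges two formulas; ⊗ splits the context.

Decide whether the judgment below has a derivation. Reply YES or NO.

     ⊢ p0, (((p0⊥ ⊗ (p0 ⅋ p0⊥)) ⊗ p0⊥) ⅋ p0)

Derivation trace:
[⅋]  ⊢ p0, (((p0⊥ ⊗ (p0 ⅋ p0⊥)) ⊗ p0⊥) ⅋ p0)
  [⊗]  ⊢ p0, p0, ((p0⊥ ⊗ (p0 ⅋ p0⊥)) ⊗ p0⊥)
    [⊗]  ⊢ p0, (p0⊥ ⊗ (p0 ⅋ p0⊥))
      [Ax]  ⊢ p0, p0⊥
      [⅋]  ⊢ (p0 ⅋ p0⊥)
        [Ax]  ⊢ p0, p0⊥
    [Ax]  ⊢ p0, p0⊥

Result: YES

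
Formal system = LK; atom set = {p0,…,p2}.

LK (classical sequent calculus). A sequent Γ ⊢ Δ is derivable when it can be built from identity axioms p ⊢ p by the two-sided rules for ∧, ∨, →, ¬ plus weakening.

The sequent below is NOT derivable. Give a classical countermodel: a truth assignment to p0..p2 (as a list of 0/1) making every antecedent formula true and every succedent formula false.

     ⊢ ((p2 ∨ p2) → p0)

Search for a countermodel by truth-table:
  v=000: Γ:[] Δ:[((p2 ∨ p2) → p0)=T] refutes=False
  v=001: Γ:[] Δ:[((p2 ∨ p2) → p0)=F] refutes=True  ← countermodel

Result: [0, 0, 1]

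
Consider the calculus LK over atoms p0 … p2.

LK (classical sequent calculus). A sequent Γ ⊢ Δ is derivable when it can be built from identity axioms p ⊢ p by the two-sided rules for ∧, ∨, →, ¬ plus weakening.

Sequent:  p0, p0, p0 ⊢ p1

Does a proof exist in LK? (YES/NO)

Truth-table refutation:
  v=000: Γ:[p0=F, p0=F, p0=F] Δ:[p1=F] refutes=False
  v=001: Γ:[p0=F, p0=F, p0=F] Δ:[p1=F] refutes=False
  v=010: Γ:[p0=F, p0=F, p0=F] Δ:[p1=T] refutes=False
  v=011: Γ:[p0=F, p0=F, p0=F] Δ:[p1=T] refutes=False
  v=100: Γ:[p0=T, p0=T, p0=T] Δ:[p1=F] refutes=True  ← countermodel

Result: NO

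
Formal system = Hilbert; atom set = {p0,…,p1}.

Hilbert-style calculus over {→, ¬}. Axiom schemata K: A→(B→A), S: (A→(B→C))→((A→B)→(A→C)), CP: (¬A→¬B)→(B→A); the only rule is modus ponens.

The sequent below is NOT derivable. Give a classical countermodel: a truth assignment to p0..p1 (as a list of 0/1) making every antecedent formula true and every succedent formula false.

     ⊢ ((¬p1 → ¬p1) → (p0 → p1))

Truth-table refutation:
  v=00: Γ:[] Δ:[((¬p1 → ¬p1) → (p0 → p1))=T] refutes=False
  v=01: Γ:[] Δ:[((¬p1 → ¬p1) → (p0 → p1))=T] refutes=False
  v=10: Γ:[] Δ:[((¬p1 → ¬p1) → (p0 → p1))=F] refutes=True  ← countermodel

Result: [1, 0]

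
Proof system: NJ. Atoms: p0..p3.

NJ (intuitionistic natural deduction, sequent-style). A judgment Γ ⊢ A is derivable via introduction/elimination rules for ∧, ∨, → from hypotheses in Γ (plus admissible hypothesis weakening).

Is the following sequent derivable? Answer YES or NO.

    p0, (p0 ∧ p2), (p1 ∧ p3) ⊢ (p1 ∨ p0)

Derivation trace:
[Wk] p0, (p0 ∧ p2), (p1 ∧ p3) ⊢ (p1 ∨ p0)
  [Wk] p0, (p0 ∧ p2) ⊢ (p1 ∨ p0)
    [∨I₂] p0 ⊢ (p1 ∨ p0)
      [Ax] p0 ⊢ p0

Result: YES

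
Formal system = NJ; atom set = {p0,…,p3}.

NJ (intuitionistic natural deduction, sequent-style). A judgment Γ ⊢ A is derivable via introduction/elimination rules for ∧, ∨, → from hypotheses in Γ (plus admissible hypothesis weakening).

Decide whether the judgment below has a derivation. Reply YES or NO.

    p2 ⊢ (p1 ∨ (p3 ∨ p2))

Derivation (root first):
[∨I₂] p2 ⊢ (p1 ∨ (p3 ∨ p2))
  [∨I₂] p2 ⊢ (p3 ∨ p2)
    [Ax] p2 ⊢ p2

Result: YES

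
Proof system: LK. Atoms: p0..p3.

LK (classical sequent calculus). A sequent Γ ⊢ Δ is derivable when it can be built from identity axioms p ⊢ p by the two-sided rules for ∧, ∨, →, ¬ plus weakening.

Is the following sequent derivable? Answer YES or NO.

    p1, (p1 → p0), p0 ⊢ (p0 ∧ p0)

Derivation trace:
[∧R] p1, (p1 → p0), p0 ⊢ (p0 ∧ p0)
  [WL] p1, (p1 → p0), p0 ⊢ p0
    [→L] p1, (p1 → p0) ⊢ p0
      [Ax] p1 ⊢ p1
      [Ax] p0 ⊢ p0
  [→L] p1, (p1 → p0) ⊢ p0
    [Ax] p1 ⊢ p1
    [Ax] p0 ⊢ p0

Result: YES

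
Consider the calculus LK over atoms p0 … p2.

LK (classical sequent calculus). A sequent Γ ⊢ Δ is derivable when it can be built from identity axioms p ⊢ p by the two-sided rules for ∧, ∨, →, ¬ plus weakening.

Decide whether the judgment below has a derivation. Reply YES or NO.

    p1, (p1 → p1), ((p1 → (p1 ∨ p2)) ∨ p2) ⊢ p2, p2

Enumerate valuations to refute Γ ⊢ Δ:
  v=000: Γ:[p1=F, (p1 → p1)=T, ((p1 → (p1 ∨ p2)) ∨ p2)=T] Δ:[p2=F, p2=F] refutes=False
  v=001: Γ:[p1=F, (p1 → p1)=T, ((p1 → (p1 ∨ p2)) ∨ p2)=T] Δ:[p2=T, p2=T] refutes=False
  v=010: Γ:[p1=T, (p1 → p1)=T, ((p1 → (p1 ∨ p2)) ∨ p2)=T] Δ:[p2=F, p2=F] refutes=True  ← countermodel

Result: NO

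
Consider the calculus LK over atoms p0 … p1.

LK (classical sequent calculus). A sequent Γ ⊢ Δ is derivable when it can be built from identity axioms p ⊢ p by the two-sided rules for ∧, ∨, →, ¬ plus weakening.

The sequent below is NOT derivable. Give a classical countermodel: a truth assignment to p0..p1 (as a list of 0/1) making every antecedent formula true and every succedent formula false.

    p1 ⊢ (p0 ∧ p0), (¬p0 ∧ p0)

Search for a countermodel by truth-table:
  v=00: Γ:[p1=F] Δ:[(p0 ∧ p0)=F, (¬p0 ∧ p0)=F] refutes=False
  v=01: Γ:[p1=T] Δ:[(p0 ∧ p0)=F, (¬p0 ∧ p0)=F] refutes=True  ← countermodel

Result: [0, 1]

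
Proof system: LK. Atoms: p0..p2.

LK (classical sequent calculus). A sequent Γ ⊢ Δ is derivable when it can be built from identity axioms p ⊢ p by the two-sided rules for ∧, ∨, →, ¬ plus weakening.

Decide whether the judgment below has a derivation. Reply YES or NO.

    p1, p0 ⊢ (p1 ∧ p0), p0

Derivation trace:
[WR] p1, p0 ⊢ (p1 ∧ p0), p0
  [∧R] p1, p0 ⊢ (p1 ∧ p0)
    [Ax] p1 ⊢ p1
    [Ax] p0 ⊢ p0

Result: YES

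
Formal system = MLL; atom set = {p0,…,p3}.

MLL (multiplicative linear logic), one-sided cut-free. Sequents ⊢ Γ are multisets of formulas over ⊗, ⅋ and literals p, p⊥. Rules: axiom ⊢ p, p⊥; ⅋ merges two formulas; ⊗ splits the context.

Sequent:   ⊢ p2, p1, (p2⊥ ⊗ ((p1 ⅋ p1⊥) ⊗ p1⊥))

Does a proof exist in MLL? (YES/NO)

Derivation trace:
[⊗]  ⊢ p2, p1, (p2⊥ ⊗ ((p1 ⅋ p1⊥) ⊗ p1⊥))
  [Ax]  ⊢ p2, p2⊥
  [⊗]  ⊢ p1, ((p1 ⅋ p1⊥) ⊗ p1⊥)
    [⅋]  ⊢ (p1 ⅋ p1⊥)
      [Ax]  ⊢ p1, p1⊥
    [Ax]  ⊢ p1, p1⊥

Result: YES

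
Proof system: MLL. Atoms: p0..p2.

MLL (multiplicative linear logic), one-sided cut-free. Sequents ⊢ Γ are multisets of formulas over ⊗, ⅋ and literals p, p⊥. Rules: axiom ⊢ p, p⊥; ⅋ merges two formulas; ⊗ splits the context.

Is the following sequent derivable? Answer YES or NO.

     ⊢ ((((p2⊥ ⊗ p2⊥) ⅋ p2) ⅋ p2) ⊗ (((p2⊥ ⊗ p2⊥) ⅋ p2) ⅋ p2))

Derivation trace:
[⊗]  ⊢ ((((p2⊥ ⊗ p2⊥) ⅋ p2) ⅋ p2) ⊗ (((p2⊥ ⊗ p2⊥) ⅋ p2) ⅋ p2))
  [⅋]  ⊢ (((p2⊥ ⊗ p2⊥) ⅋ p2) ⅋ p2)
    [⅋]  ⊢ p2, ((p2⊥ ⊗ p2⊥) ⅋ p2)
      [⊗]  ⊢ p2, p2, (p2⊥ ⊗ p2⊥)
        [Ax]  ⊢ p2, p2⊥
        [Ax]  ⊢ p2, p2⊥
  [⅋]  ⊢ (((p2⊥ ⊗ p2⊥) ⅋ p2) ⅋ p2)
    [⅋]  ⊢ p2, ((p2⊥ ⊗ p2⊥) ⅋ p2)
      [⊗]  ⊢ p2, p2, (p2⊥ ⊗ p2⊥)
        [Ax]  ⊢ p2, p2⊥
        [Ax]  ⊢ p2, p2⊥

Result: YES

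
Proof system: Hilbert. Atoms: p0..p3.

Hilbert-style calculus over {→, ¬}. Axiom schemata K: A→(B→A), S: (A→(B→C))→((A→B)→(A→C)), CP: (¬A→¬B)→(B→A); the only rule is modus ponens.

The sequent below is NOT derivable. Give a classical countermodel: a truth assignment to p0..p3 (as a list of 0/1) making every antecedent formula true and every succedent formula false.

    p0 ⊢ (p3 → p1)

Search for a countermodel by truth-table:
  v=0000: Γ:[p0=F] Δ:[(p3 → p1)=T] refutes=False
  v=0001: Γ:[p0=F] Δ:[(p3 → p1)=F] refutes=False
  v=0010: Γ:[p0=F] Δ:[(p3 → p1)=T] refutes=False
  v=0011: Γ:[p0=F] Δ:[(p3 → p1)=F] refutes=False
  v=0100: Γ:[p0=F] Δ:[(p3 → p1)=T] refutes=False
  v=0101: Γ:[p0=F] Δ:[(p3 → p1)=T] refutes=False
  v=0110: Γ:[p0=F] Δ:[(p3 → p1)=T] refutes=False
  v=0111: Γ:[p0=F] Δ:[(p3 → p1)=T] refutes=False
  v=1000: Γ:[p0=T] Δ:[(p3 → p1)=T] refutes=False
  v=1001: Γ:[p0=T] Δ:[(p3 → p1)=F] refutes=True  ← countermodel

Result: [1, 0, 0, 1]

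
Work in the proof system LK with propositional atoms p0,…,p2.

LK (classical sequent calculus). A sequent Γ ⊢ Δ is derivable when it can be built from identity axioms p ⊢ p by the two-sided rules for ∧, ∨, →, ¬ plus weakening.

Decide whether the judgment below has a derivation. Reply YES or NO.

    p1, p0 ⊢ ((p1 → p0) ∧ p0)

Derivation trace:
[∧R] p1, p0 ⊢ ((p1 → p0) ∧ p0)
  [→R] p0 ⊢ (p1 → p0)
    [WL] p0, p1 ⊢ p0
      [Ax] p0 ⊢ p0
  [WL] p0, p1 ⊢ p0
    [Ax] p0 ⊢ p0

Result: YES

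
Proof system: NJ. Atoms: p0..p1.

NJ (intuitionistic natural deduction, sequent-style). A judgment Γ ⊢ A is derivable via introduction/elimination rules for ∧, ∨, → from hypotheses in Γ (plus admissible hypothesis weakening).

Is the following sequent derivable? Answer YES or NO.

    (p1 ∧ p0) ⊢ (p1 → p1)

Derivation trace:
[Wk] (p1 ∧ p0) ⊢ (p1 → p1)
  [→I]  ⊢ (p1 → p1)
    [Ax] p1 ⊢ p1

Result: YES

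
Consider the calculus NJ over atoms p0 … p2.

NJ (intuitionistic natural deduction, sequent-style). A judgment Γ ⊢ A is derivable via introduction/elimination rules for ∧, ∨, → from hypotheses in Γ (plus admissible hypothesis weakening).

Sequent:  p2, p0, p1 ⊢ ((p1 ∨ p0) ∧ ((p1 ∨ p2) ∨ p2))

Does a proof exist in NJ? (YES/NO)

Derivation trace:
[Wk] p2, p0, p1 ⊢ ((p1 ∨ p0) ∧ ((p1 ∨ p2) ∨ p2))
  [∧I] p2, p0 ⊢ ((p1 ∨ p0) ∧ ((p1 ∨ p2) ∨ p2))
    [∨I₂] p0 ⊢ (p1 ∨ p0)
      [Ax] p0 ⊢ p0
    [∨I₁] p2 ⊢ ((p1 ∨ p2) ∨ p2)
      [∨I₂] p2 ⊢ (p1 ∨ p2)
        [Ax] p2 ⊢ p2

Result: YES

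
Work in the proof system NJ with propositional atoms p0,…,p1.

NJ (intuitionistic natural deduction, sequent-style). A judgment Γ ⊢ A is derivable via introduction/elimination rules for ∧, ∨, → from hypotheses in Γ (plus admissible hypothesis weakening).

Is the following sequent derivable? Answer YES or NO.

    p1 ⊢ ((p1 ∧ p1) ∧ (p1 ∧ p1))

Derivation trace:
[∧I] p1 ⊢ ((p1 ∧ p1) ∧ (p1 ∧ p1))
  [∧I] p1 ⊢ (p1 ∧ p1)
    [Ax] p1 ⊢ p1
    [Ax] p1 ⊢ p1
  [∧I] p1 ⊢ (p1 ∧ p1)
    [Ax] p1 ⊢ p1
    [Ax] p1 ⊢ p1

Result: YES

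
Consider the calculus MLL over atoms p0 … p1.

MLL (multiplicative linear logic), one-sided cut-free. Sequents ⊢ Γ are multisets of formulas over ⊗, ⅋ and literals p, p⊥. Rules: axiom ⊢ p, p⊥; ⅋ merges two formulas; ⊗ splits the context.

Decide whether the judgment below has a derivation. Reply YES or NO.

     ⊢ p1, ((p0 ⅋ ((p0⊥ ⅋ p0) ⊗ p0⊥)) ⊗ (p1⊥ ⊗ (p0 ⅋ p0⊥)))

Proof tree:
[⊗]  ⊢ p1, ((p0 ⅋ ((p0⊥ ⅋ p0) ⊗ p0⊥)) ⊗ (p1⊥ ⊗ (p0 ⅋ p0⊥)))
  [⅋]  ⊢ (p0 ⅋ ((p0⊥ ⅋ p0) ⊗ p0⊥))
    [⊗]  ⊢ p0, ((p0⊥ ⅋ p0) ⊗ p0⊥)
      [⅋]  ⊢ (p0⊥ ⅋ p0)
        [Ax]  ⊢ p0, p0⊥
      [Ax]  ⊢ p0, p0⊥
  [⊗]  ⊢ p1, (p1⊥ ⊗ (p0 ⅋ p0⊥))
    [Ax]  ⊢ p1, p1⊥
    [⅋]  ⊢ (p0 ⅋ p0⊥)
      [Ax]  ⊢ p0, p0⊥

Result: YES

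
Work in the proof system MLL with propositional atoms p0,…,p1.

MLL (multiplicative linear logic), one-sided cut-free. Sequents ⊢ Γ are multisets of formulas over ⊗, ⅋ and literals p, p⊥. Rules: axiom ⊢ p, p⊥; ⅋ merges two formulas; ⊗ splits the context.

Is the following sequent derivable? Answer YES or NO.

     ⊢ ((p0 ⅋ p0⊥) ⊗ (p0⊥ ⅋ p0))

Derivation (root first):
[⊗]  ⊢ ((p0 ⅋ p0⊥) ⊗ (p0⊥ ⅋ p0))
  [⅋]  ⊢ (p0 ⅋ p0⊥)
    [Ax]  ⊢ p0, p0⊥
  [⅋]  ⊢ (p0⊥ ⅋ p0)
    [Ax]  ⊢ p0, p0⊥

Result: YES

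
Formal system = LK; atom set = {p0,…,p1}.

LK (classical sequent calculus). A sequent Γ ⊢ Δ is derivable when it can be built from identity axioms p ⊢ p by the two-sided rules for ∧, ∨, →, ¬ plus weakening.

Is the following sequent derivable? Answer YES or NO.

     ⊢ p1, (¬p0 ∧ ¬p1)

Search for a countermodel by truth-table:
  v=00: Γ:[] Δ:[p1=F, (¬p0 ∧ ¬p1)=T] refutes=False
  v=01: Γ:[] Δ:[p1=T, (¬p0 ∧ ¬p1)=F] refutes=False
  v=10: Γ:[] Δ:[p1=F, (¬p0 ∧ ¬p1)=F] refutes=True  ← countermodel

Result: NO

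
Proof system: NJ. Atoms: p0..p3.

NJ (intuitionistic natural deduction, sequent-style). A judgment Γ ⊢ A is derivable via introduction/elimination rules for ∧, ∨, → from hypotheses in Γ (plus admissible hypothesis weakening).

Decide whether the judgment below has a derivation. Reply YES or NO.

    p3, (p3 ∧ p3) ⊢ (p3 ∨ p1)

Derivation trace:
[Wk] p3, (p3 ∧ p3) ⊢ (p3 ∨ p1)
  [∨I₁] p3 ⊢ (p3 ∨ p1)
    [Ax] p3 ⊢ p3

Result: YES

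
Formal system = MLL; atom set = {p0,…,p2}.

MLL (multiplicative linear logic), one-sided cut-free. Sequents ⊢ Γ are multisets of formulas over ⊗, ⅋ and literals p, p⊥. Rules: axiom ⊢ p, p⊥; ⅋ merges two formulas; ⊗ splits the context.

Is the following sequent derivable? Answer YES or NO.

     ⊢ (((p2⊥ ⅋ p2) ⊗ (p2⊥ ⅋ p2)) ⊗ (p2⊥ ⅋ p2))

Derivation (root first):
[⊗]  ⊢ (((p2⊥ ⅋ p2) ⊗ (p2⊥ ⅋ p2)) ⊗ (p2⊥ ⅋ p2))
  [⊗]  ⊢ ((p2⊥ ⅋ p2) ⊗ (p2⊥ ⅋ p2))
    [⅋]  ⊢ (p2⊥ ⅋ p2)
      [Ax]  ⊢ p2, p2⊥
    [⅋]  ⊢ (p2⊥ ⅋ p2)
      [Ax]  ⊢ p2, p2⊥
  [⅋]  ⊢ (p2⊥ ⅋ p2)
    [Ax]  ⊢ p2, p2⊥

Result: YES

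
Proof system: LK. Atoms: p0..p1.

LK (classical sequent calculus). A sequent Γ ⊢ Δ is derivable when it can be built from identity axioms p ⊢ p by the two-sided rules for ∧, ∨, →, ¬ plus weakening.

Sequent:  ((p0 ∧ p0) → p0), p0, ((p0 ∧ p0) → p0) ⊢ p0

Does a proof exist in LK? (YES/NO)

Derivation (root first):
[→L] ((p0 ∧ p0) → p0), p0, ((p0 ∧ p0) → p0) ⊢ p0
  [→L] p0, ((p0 ∧ p0) → p0) ⊢ (p0 ∧ p0)
    [∧R] p0 ⊢ (p0 ∧ p0)
      [Ax] p0 ⊢ p0
      [WL] p0, p0 ⊢ p0
        [Ax] p0 ⊢ p0
    [∧R] p0 ⊢ (p0 ∧ p0)
      [Ax] p0 ⊢ p0
      [WL] p0, p0 ⊢ p0
        [Ax] p0 ⊢ p0
  [Ax] p0 ⊢ p0

Result: YES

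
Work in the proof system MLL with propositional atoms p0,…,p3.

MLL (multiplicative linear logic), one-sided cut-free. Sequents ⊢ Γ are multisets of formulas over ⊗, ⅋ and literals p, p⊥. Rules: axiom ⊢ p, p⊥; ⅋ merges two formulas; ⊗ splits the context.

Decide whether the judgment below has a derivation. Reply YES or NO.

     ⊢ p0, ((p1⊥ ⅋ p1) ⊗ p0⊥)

Proof tree:
[⊗]  ⊢ p0, ((p1⊥ ⅋ p1) ⊗ p0⊥)
  [⅋]  ⊢ (p1⊥ ⅋ p1)
    [Ax]  ⊢ p1, p1⊥
  [Ax]  ⊢ p0, p0⊥

Result: YES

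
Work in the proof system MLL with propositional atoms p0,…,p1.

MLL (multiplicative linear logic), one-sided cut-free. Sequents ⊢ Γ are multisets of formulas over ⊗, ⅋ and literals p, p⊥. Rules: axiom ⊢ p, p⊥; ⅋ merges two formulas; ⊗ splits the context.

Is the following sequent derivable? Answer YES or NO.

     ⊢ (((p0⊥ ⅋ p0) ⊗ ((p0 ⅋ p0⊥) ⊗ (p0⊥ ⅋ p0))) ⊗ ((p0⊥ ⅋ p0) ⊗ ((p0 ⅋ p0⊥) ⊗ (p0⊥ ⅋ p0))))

Derivation trace:
[⊗]  ⊢ (((p0⊥ ⅋ p0) ⊗ ((p0 ⅋ p0⊥) ⊗ (p0⊥ ⅋ p0))) ⊗ ((p0⊥ ⅋ p0) ⊗ ((p0 ⅋ p0⊥) ⊗ (p0⊥ ⅋ p0))))
  [⊗]  ⊢ ((p0⊥ ⅋ p0) ⊗ ((p0 ⅋ p0⊥) ⊗ (p0⊥ ⅋ p0)))
    [⅋]  ⊢ (p0⊥ ⅋ p0)
      [Ax]  ⊢ p0, p0⊥
    [⊗]  ⊢ ((p0 ⅋ p0⊥) ⊗ (p0⊥ ⅋ p0))
      [⅋]  ⊢ (p0 ⅋ p0⊥)
        [Ax]  ⊢ p0, p0⊥
      [⅋]  ⊢ (p0⊥ ⅋ p0)
        [Ax]  ⊢ p0, p0⊥
  [⊗]  ⊢ ((p0⊥ ⅋ p0) ⊗ ((p0 ⅋ p0⊥) ⊗ (p0⊥ ⅋ p0)))
    [⅋]  ⊢ (p0⊥ ⅋ p0)
      [Ax]  ⊢ p0, p0⊥
    [⊗]  ⊢ ((p0 ⅋ p0⊥) ⊗ (p0⊥ ⅋ p0))
      [⅋]  ⊢ (p0 ⅋ p0⊥)
        [Ax]  ⊢ p0, p0⊥
      [⅋]  ⊢ (p0⊥ ⅋ p0)
        [Ax]  ⊢ p0, p0⊥

Result: YES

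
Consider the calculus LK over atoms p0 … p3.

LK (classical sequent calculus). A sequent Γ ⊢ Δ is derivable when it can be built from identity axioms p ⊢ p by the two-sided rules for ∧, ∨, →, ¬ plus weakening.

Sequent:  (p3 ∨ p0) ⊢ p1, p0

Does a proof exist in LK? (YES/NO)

Search for a countermodel by truth-table:
  v=0000: Γ:[(p3 ∨ p0)=F] Δ:[p1=F, p0=F] refutes=False
  v=0001: Γ:[(p3 ∨ p0)=T] Δ:[p1=F, p0=F] refutes=True  ← countermodel

Result: NO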